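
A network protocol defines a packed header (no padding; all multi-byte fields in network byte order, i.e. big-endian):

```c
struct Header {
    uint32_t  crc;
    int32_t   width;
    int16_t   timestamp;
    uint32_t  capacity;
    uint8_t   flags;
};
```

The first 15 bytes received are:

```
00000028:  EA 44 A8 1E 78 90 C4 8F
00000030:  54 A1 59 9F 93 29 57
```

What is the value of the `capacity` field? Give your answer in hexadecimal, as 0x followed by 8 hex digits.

`capacity` follows `crc` (4 B), `width` (4 B), `timestamp` (2 B), so it starts at offset 4 + 4 + 2 = 10 and occupies 4 bytes.
Bytes at offsets 10..13: 59 9F 93 29.
Big-endian: lowest address holds the most-significant byte.
The bytes are already most-significant first: 0x599F9329.

0x599F9329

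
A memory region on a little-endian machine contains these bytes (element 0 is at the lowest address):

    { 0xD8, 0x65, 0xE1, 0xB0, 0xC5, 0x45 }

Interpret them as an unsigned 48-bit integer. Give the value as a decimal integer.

76715378435544

Little-endian stores the least-significant byte at the lowest address.
Reassemble most-significant byte first: 45 C5 B0 E1 65 D8 → 0x45C5B0E165D8.
0x45C5B0E165D8 = 76715378435544.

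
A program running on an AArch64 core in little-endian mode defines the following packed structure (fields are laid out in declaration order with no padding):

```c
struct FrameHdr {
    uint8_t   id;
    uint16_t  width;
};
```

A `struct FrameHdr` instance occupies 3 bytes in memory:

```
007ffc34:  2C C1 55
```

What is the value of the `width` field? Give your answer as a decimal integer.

`width` follows `id` (1 byte), so it starts at byte offset 1 and occupies 2 bytes.
Bytes at offsets 1..2: C1 55.
Little-endian stores the least-significant byte at the lowest address.
Reassemble most-significant byte first: 55 C1 → 0x55C1.
0x55C1 = 21953.

21953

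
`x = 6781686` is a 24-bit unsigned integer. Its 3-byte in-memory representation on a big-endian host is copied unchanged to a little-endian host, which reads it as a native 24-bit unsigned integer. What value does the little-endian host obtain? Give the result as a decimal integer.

16153191

6781686 in 24-bit hexadecimal is 0x677AF6.
Stored big-endian, the bytes at ascending addresses are 67 7A F6.
Read back as little-endian, the first byte is least significant, giving 0xF67A67.
0xF67A67 = 16153191.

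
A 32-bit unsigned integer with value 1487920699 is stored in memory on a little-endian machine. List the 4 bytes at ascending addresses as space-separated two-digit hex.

1487920699 in hexadecimal, padded to 32 bits, is 0x58AFDE3B.
Split into bytes (most-significant first): 58 AF DE 3B.
Little-endian stores the least-significant byte at the lowest address.
So at ascending addresses the bytes are 3B DE AF 58.

3B DE AF 58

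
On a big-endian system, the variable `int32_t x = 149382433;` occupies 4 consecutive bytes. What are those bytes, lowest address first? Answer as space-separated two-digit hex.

149382433 in hexadecimal, padded to 32 bits, is 0x08E76521.
Split into bytes (most-significant first): 08 E7 65 21.
Big-endian stores the most-significant byte at the lowest address.
So the memory order matches the most-significant-first order: 08 E7 65 21.

08 E7 65 21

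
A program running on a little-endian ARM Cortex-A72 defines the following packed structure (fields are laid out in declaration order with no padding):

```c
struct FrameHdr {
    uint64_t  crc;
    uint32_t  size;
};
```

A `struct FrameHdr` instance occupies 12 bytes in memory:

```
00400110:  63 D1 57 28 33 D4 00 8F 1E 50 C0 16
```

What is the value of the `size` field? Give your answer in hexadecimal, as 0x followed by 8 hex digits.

`size` follows `crc` (8 bytes), so it starts at byte offset 8 and occupies 4 bytes.
Bytes at offsets 8..11: 1E 50 C0 16.
Little-endian stores the least-significant byte at the lowest address.
Reassemble most-significant byte first: 16 C0 50 1E → 0x16C0501E.

0x16C0501E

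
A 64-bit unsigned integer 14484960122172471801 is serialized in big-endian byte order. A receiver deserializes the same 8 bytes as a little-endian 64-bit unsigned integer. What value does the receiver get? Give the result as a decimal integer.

18012649785578357961

14484960122172471801 in 64-bit hexadecimal is 0xC904EA7C8BC9F9F9.
Stored big-endian, the bytes at ascending addresses are C9 04 EA 7C 8B C9 F9 F9.
Read back as little-endian, the first byte is least significant, giving 0xF9F9C98B7CEA04C9.
0xF9F9C98B7CEA04C9 = 18012649785578357961.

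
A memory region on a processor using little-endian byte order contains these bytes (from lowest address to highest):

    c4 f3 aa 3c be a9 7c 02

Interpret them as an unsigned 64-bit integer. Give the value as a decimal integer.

179204719714694084

Little-endian stores the least-significant byte at the lowest address.
Reassemble most-significant byte first: 02 7C A9 BE 3C AA F3 C4 → 0x027CA9BE3CAAF3C4.
0x027CA9BE3CAAF3C4 = 179204719714694084.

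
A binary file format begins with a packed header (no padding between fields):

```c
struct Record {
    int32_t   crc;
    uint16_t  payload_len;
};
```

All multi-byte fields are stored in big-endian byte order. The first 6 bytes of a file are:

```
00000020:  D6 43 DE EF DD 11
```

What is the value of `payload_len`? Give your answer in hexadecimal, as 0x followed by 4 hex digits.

0xDD11

`payload_len` follows `crc` (4 bytes), so it starts at byte offset 4 and occupies 2 bytes.
Bytes at offsets 4..5: DD 11.
In big-endian order the high byte comes first in memory.
The bytes are already most-significant first: 0xDD11.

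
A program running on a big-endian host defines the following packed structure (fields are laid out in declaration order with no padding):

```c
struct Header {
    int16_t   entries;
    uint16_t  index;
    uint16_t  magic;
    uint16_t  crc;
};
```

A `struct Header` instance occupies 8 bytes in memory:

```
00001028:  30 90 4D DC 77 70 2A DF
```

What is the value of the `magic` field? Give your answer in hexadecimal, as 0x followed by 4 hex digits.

0x7770

`magic` follows `entries` (2 B), `index` (2 B), so it starts at offset 2 + 2 = 4 and occupies 2 bytes.
Bytes at offsets 4..5: 77 70.
Big-endian: lowest address holds the most-significant byte.
The bytes are already most-significant first: 0x7770.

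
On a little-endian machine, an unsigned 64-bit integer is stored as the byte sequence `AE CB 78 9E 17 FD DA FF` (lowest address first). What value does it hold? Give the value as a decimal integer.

18436326302479338414

In little-endian order the low byte comes first in memory.
Reassemble most-significant byte first: FF DA FD 17 9E 78 CB AE → 0xFFDAFD179E78CBAE.
0xFFDAFD179E78CBAE = 18436326302479338414.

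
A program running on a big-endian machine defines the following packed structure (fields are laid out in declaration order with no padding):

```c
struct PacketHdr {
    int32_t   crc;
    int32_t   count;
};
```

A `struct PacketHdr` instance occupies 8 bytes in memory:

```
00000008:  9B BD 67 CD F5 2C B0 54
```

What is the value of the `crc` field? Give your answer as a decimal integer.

`crc` is the first field, at byte offset 0, occupying 4 bytes.
Bytes at offsets 0..3: 9B BD 67 CD.
Big-endian stores the most-significant byte at the lowest address.
The bytes are already most-significant first: 0x9BBD67CD.
Top bit is set, so as a signed 32-bit value this is 0x9BBD67CD − 2^32 = -1682085939.

-1682085939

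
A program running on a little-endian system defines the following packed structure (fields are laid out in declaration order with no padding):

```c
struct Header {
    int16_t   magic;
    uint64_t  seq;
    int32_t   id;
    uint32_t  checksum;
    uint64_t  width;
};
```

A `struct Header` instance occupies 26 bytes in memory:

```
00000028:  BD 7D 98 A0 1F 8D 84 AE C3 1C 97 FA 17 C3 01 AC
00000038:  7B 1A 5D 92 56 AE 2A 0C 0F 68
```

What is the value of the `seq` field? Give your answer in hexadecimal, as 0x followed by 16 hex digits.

0x1CC3AE848D1FA098

`seq` follows `magic` (2 bytes), so it starts at byte offset 2 and occupies 8 bytes.
Bytes at offsets 2..9: 98 A0 1F 8D 84 AE C3 1C.
Little-endian: lowest address holds the least-significant byte.
Reassemble most-significant byte first: 1C C3 AE 84 8D 1F A0 98 → 0x1CC3AE848D1FA098.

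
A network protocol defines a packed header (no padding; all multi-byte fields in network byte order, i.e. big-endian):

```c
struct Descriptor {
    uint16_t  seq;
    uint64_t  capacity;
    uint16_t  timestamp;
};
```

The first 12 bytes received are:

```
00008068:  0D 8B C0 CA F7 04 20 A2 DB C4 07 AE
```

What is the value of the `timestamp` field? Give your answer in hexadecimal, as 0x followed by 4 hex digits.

0x07AE

`timestamp` follows `seq` (2 B), `capacity` (8 B), so it starts at offset 2 + 8 = 10 and occupies 2 bytes.
Bytes at offsets 10..11: 07 AE.
In big-endian order the high byte comes first in memory.
The bytes are already most-significant first: 0x07AE.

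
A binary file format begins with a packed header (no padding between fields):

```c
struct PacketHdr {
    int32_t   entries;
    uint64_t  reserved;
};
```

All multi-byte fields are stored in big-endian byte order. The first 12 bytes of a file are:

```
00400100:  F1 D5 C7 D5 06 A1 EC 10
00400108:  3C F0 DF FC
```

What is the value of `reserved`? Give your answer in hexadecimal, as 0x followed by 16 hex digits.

0x06A1EC103CF0DFFC

`reserved` follows `entries` (4 bytes), so it starts at byte offset 4 and occupies 8 bytes.
Bytes at offsets 4..11: 06 A1 EC 10 3C F0 DF FC.
In big-endian order the high byte comes first in memory.
The bytes are already most-significant first: 0x06A1EC103CF0DFFC.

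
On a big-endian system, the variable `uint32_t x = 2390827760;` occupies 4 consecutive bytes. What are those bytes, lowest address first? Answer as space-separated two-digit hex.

2390827760 in hexadecimal, padded to 32 bits, is 0x8E8122F0.
Split into bytes (most-significant first): 8E 81 22 F0.
Big-endian: lowest address holds the most-significant byte.
So the memory order matches the most-significant-first order: 8E 81 22 F0.

8E 81 22 F0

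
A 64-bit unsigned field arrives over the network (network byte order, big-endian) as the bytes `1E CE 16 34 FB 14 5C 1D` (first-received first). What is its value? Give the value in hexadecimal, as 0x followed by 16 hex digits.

0x1ECE1634FB145C1D

In big-endian order the high byte comes first in memory.
The bytes are already most-significant first: 0x1ECE1634FB145C1D.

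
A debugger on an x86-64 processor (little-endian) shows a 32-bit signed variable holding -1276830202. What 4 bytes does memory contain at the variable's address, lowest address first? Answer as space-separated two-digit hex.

06 1E E5 B3

Two's complement of -1276830202 in 32 bits: 1276830202 = 0x4C1AE1FA; invert → 0xB3E51E05; add 1 → 0xB3E51E06.
Split into bytes (most-significant first): B3 E5 1E 06.
Little-endian stores the least-significant byte at the lowest address.
So at ascending addresses the bytes are 06 1E E5 B3.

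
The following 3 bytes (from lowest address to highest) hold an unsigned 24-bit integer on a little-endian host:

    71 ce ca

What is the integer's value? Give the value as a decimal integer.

13291121

Little-endian stores the least-significant byte at the lowest address.
Reassemble most-significant byte first: CA CE 71 → 0xCACE71.
0xCACE71 = 13291121.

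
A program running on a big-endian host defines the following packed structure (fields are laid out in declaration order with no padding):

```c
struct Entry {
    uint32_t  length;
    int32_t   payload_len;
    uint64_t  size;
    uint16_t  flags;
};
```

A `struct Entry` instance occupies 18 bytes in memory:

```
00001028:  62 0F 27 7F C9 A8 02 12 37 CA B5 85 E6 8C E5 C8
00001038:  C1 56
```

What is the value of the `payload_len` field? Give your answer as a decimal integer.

-911736302

`payload_len` follows `length` (4 bytes), so it starts at byte offset 4 and occupies 4 bytes.
Bytes at offsets 4..7: C9 A8 02 12.
In big-endian order the high byte comes first in memory.
The bytes are already most-significant first: 0xC9A80212.
Top bit is set, so as a signed 32-bit value this is 0xC9A80212 − 2^32 = -911736302.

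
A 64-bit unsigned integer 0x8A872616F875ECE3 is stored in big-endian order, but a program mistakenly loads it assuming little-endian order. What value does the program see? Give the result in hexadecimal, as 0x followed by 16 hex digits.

Stored big-endian, the bytes at ascending addresses are 8A 87 26 16 F8 75 EC E3.
Read back as little-endian, the first byte is least significant, giving 0xE3EC75F81626878A.

0xE3EC75F81626878A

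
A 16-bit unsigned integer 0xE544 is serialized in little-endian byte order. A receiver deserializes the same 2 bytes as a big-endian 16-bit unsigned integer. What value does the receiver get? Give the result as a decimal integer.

Stored little-endian, the bytes at ascending addresses are 44 E5.
Read back as big-endian, the last byte is least significant, giving 0x44E5.
0x44E5 = 17637.

17637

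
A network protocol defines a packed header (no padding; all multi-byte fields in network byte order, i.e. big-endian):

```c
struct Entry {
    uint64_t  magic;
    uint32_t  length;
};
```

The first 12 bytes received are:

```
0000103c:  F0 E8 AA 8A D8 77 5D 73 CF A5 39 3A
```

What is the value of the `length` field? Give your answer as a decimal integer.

`length` follows `magic` (8 bytes), so it starts at byte offset 8 and occupies 4 bytes.
Bytes at offsets 8..11: CF A5 39 3A.
Big-endian: lowest address holds the most-significant byte.
The bytes are already most-significant first: 0xCFA5393A.
0xCFA5393A = 3483711802.

3483711802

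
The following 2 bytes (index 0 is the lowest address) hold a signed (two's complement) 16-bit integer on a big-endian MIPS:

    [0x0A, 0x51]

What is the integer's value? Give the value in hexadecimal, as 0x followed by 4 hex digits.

0x0A51

In big-endian order the high byte comes first in memory.
The bytes are already most-significant first: 0x0A51.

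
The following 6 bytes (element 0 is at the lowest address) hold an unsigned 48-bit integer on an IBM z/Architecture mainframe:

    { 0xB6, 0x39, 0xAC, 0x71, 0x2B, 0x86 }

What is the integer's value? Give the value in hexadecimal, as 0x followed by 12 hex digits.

Big-endian stores the most-significant byte at the lowest address.
The bytes are already most-significant first: 0xB639AC712B86.

0xB639AC712B86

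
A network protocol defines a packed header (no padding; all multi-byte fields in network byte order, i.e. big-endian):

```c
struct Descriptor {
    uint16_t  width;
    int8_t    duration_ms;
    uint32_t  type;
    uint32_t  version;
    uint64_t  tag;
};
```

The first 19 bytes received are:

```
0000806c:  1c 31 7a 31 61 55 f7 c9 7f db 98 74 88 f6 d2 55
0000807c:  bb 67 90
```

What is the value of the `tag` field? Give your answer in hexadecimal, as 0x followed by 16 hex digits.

`tag` follows `width` (2 B), `duration_ms` (1 B), `type` (4 B), `version` (4 B), so it starts at offset 2 + 1 + 4 + 4 = 11 and occupies 8 bytes.
Bytes at offsets 11..18: 74 88 F6 D2 55 BB 67 90.
Big-endian stores the most-significant byte at the lowest address.
The bytes are already most-significant first: 0x7488F6D255BB6790.

0x7488F6D255BB6790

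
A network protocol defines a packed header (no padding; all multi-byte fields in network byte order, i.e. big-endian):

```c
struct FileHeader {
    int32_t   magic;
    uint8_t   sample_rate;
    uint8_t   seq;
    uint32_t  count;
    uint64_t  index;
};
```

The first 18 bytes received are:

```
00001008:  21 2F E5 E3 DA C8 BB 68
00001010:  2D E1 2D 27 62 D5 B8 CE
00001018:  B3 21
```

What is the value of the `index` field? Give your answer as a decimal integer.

`index` follows `magic` (4 B), `sample_rate` (1 B), `seq` (1 B), `count` (4 B), so it starts at offset 4 + 1 + 1 + 4 = 10 and occupies 8 bytes.
Bytes at offsets 10..17: 2D 27 62 D5 B8 CE B3 21.
Big-endian stores the most-significant byte at the lowest address.
The bytes are already most-significant first: 0x2D2762D5B8CEB321.
0x2D2762D5B8CEB321 = 3253677925866582817.

3253677925866582817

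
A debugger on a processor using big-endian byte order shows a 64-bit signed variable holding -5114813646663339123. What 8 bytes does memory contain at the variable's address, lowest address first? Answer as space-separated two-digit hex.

Two's complement of -5114813646663339123 in 64 bits: 5114813646663339123 = 0x46FB77E985B04C73; invert → 0xB90488167A4FB38C; add 1 → 0xB90488167A4FB38D.
Split into bytes (most-significant first): B9 04 88 16 7A 4F B3 8D.
In big-endian order the high byte comes first in memory.
So the memory order matches the most-significant-first order: B9 04 88 16 7A 4F B3 8D.

B9 04 88 16 7A 4F B3 8D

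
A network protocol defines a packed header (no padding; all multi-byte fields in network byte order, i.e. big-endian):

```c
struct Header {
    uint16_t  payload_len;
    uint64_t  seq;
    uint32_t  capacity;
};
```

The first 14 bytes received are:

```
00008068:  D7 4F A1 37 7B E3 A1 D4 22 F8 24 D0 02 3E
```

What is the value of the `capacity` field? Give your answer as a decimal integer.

617611838

`capacity` follows `payload_len` (2 B), `seq` (8 B), so it starts at offset 2 + 8 = 10 and occupies 4 bytes.
Bytes at offsets 10..13: 24 D0 02 3E.
Big-endian: lowest address holds the most-significant byte.
The bytes are already most-significant first: 0x24D0023E.
0x24D0023E = 617611838.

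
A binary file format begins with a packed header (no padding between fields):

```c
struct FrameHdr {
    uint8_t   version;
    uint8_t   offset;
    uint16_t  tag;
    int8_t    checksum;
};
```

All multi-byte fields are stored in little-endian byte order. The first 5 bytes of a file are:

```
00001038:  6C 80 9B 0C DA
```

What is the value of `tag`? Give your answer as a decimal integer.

`tag` follows `version` (1 B), `offset` (1 B), so it starts at offset 1 + 1 = 2 and occupies 2 bytes.
Bytes at offsets 2..3: 9B 0C.
Little-endian stores the least-significant byte at the lowest address.
Reassemble most-significant byte first: 0C 9B → 0x0C9B.
0x0C9B = 3227.

3227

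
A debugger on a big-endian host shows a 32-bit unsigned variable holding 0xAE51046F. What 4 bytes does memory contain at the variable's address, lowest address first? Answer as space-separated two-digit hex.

AE 51 04 6F

Split into bytes (most-significant first): AE 51 04 6F.
Big-endian: lowest address holds the most-significant byte.
So the memory order matches the most-significant-first order: AE 51 04 6F.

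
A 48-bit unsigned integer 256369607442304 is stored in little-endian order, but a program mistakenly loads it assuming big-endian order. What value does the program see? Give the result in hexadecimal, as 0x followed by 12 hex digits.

0x80FF61B32AE9

256369607442304 in 48-bit hexadecimal is 0xE92AB361FF80.
Stored little-endian, the bytes at ascending addresses are 80 FF 61 B3 2A E9.
Read back as big-endian, the last byte is least significant, giving 0x80FF61B32AE9.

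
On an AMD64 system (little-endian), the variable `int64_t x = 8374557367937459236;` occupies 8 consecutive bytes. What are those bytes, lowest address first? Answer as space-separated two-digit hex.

24 E4 0A 4B 8E 67 38 74

8374557367937459236 in hexadecimal, padded to 64 bits, is 0x7438678E4B0AE424.
Split into bytes (most-significant first): 74 38 67 8E 4B 0A E4 24.
Little-endian: lowest address holds the least-significant byte.
So at ascending addresses the bytes are 24 E4 0A 4B 8E 67 38 74.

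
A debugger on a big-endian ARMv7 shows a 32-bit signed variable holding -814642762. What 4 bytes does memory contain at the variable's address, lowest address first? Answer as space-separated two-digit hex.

CF 71 89 B6

Two's complement of -814642762 in 32 bits: 814642762 = 0x308E764A; invert → 0xCF7189B5; add 1 → 0xCF7189B6.
Split into bytes (most-significant first): CF 71 89 B6.
In big-endian order the high byte comes first in memory.
So the memory order matches the most-significant-first order: CF 71 89 B6.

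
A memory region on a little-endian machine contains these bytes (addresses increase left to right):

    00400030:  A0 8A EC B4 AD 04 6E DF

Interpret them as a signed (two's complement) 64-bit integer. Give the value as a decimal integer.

Little-endian: lowest address holds the least-significant byte.
Reassemble most-significant byte first: DF 6E 04 AD B4 EC 8A A0 → 0xDF6E04ADB4EC8AA0.
Top bit is set, so as a signed 64-bit value this is 0xDF6E04ADB4EC8AA0 − 2^64 = -2346933211702195552.

-2346933211702195552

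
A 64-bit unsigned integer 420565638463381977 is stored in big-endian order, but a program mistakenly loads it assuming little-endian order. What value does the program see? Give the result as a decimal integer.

420565638463381977 in 64-bit hexadecimal is 0x05D626384D5861D9.
Stored big-endian, the bytes at ascending addresses are 05 D6 26 38 4D 58 61 D9.
Read back as little-endian, the first byte is least significant, giving 0xD961584D3826D605.
0xD961584D3826D605 = 15663898067649091077.

15663898067649091077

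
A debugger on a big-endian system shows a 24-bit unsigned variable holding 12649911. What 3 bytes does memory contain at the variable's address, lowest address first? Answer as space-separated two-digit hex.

12649911 in hexadecimal, padded to 24 bits, is 0xC105B7.
Split into bytes (most-significant first): C1 05 B7.
In big-endian order the high byte comes first in memory.
So the memory order matches the most-significant-first order: C1 05 B7.

C1 05 B7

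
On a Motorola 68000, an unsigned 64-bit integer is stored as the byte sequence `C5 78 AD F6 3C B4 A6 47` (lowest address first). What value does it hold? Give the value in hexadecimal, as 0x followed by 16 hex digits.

0xC578ADF63CB4A647

Big-endian stores the most-significant byte at the lowest address.
The bytes are already most-significant first: 0xC578ADF63CB4A647.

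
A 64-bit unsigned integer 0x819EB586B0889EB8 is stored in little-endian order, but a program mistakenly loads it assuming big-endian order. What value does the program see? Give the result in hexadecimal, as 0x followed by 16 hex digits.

0xB89E88B086B59E81

Stored little-endian, the bytes at ascending addresses are B8 9E 88 B0 86 B5 9E 81.
Read back as big-endian, the last byte is least significant, giving 0xB89E88B086B59E81.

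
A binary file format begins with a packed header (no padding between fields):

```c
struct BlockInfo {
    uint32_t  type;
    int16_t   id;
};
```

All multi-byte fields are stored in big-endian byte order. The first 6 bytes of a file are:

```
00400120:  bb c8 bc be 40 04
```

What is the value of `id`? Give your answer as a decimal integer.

`id` follows `type` (4 bytes), so it starts at byte offset 4 and occupies 2 bytes.
Bytes at offsets 4..5: 40 04.
In big-endian order the high byte comes first in memory.
The bytes are already most-significant first: 0x4004.
0x4004 = 16388.

16388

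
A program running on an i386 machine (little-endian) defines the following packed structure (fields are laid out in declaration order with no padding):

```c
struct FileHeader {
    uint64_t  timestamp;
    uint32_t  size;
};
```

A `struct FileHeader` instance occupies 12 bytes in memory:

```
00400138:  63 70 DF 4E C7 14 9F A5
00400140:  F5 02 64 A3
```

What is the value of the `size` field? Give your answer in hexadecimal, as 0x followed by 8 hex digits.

`size` follows `timestamp` (8 bytes), so it starts at byte offset 8 and occupies 4 bytes.
Bytes at offsets 8..11: F5 02 64 A3.
Little-endian: lowest address holds the least-significant byte.
Reassemble most-significant byte first: A3 64 02 F5 → 0xA36402F5.

0xA36402F5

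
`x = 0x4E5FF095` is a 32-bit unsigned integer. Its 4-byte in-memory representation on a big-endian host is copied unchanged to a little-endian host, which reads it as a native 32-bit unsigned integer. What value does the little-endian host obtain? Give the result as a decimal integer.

Stored big-endian, the bytes at ascending addresses are 4E 5F F0 95.
Read back as little-endian, the first byte is least significant, giving 0x95F05F4E.
0x95F05F4E = 2515558222.

2515558222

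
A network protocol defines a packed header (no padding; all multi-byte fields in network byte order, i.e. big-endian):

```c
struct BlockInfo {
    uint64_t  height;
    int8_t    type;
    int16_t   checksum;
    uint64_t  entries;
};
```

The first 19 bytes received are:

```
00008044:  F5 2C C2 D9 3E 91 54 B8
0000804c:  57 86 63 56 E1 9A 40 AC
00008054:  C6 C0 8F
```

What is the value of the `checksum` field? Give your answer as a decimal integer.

-31133

`checksum` follows `height` (8 B), `type` (1 B), so it starts at offset 8 + 1 = 9 and occupies 2 bytes.
Bytes at offsets 9..10: 86 63.
In big-endian order the high byte comes first in memory.
The bytes are already most-significant first: 0x8663.
Top bit is set, so as a signed 16-bit value this is 0x8663 − 2^16 = -31133.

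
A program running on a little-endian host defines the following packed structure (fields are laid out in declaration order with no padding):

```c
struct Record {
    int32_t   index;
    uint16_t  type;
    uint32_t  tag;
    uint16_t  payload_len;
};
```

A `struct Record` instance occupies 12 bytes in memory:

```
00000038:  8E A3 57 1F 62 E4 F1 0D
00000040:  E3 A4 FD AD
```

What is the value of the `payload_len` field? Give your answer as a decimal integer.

`payload_len` follows `index` (4 B), `type` (2 B), `tag` (4 B), so it starts at offset 4 + 2 + 4 = 10 and occupies 2 bytes.
Bytes at offsets 10..11: FD AD.
Little-endian: lowest address holds the least-significant byte.
Reassemble most-significant byte first: AD FD → 0xADFD.
0xADFD = 44541.

44541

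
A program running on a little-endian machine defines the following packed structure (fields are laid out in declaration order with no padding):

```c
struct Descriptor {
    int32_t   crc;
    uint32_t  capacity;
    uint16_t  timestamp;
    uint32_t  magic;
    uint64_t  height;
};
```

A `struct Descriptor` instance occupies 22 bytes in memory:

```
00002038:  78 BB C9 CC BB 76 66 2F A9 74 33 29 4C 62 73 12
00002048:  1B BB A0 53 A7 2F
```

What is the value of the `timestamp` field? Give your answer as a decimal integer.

`timestamp` follows `crc` (4 B), `capacity` (4 B), so it starts at offset 4 + 4 = 8 and occupies 2 bytes.
Bytes at offsets 8..9: A9 74.
Little-endian: lowest address holds the least-significant byte.
Reassemble most-significant byte first: 74 A9 → 0x74A9.
0x74A9 = 29865.

29865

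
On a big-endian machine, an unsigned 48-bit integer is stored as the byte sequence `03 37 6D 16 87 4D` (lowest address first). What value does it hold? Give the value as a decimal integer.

3536588277581

Big-endian stores the most-significant byte at the lowest address.
The bytes are already most-significant first: 0x03376D16874D.
0x03376D16874D = 3536588277581.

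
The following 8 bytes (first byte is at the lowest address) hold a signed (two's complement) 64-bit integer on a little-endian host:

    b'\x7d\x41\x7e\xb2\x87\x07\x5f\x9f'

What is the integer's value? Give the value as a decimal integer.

In little-endian order the low byte comes first in memory.
Reassemble most-significant byte first: 9F 5F 07 87 B2 7E 41 7D → 0x9F5F0787B27E417D.
Top bit is set, so as a signed 64-bit value this is 0x9F5F0787B27E417D − 2^64 = -6962838219494899331.

-6962838219494899331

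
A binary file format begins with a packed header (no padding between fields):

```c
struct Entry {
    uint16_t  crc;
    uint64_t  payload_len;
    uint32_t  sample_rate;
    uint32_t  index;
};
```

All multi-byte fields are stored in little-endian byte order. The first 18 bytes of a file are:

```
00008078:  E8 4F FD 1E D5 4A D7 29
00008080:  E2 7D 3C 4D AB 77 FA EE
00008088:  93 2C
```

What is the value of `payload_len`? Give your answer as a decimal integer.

`payload_len` follows `crc` (2 bytes), so it starts at byte offset 2 and occupies 8 bytes.
Bytes at offsets 2..9: FD 1E D5 4A D7 29 E2 7D.
In little-endian order the low byte comes first in memory.
Reassemble most-significant byte first: 7D E2 29 D7 4A D5 1E FD → 0x7DE229D74AD51EFD.
0x7DE229D74AD51EFD = 9070858604127788797.

9070858604127788797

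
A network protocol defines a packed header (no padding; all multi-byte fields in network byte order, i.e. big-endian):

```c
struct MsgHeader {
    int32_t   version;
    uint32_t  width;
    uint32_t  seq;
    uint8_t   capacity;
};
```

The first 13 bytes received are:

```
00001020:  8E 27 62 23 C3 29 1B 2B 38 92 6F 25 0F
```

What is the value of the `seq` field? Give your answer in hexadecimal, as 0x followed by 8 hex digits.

`seq` follows `version` (4 B), `width` (4 B), so it starts at offset 4 + 4 = 8 and occupies 4 bytes.
Bytes at offsets 8..11: 38 92 6F 25.
In big-endian order the high byte comes first in memory.
The bytes are already most-significant first: 0x38926F25.

0x38926F25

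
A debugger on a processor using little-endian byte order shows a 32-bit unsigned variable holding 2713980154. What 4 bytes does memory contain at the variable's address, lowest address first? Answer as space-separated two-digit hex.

FA 0C C4 A1

2713980154 in hexadecimal, padded to 32 bits, is 0xA1C40CFA.
Split into bytes (most-significant first): A1 C4 0C FA.
Little-endian: lowest address holds the least-significant byte.
So at ascending addresses the bytes are FA 0C C4 A1.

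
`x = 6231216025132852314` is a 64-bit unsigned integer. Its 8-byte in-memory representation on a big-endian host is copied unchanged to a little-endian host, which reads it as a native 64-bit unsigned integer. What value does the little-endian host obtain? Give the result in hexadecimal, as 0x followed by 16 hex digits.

6231216025132852314 in 64-bit hexadecimal is 0x5679B9F5E0C3E45A.
Stored big-endian, the bytes at ascending addresses are 56 79 B9 F5 E0 C3 E4 5A.
Read back as little-endian, the first byte is least significant, giving 0x5AE4C3E0F5B97956.

0x5AE4C3E0F5B97956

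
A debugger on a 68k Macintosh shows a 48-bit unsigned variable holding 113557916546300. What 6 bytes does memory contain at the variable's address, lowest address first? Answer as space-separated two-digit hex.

113557916546300 in hexadecimal, padded to 48 bits, is 0x6747C346F4FC.
Split into bytes (most-significant first): 67 47 C3 46 F4 FC.
In big-endian order the high byte comes first in memory.
So the memory order matches the most-significant-first order: 67 47 C3 46 F4 FC.

67 47 C3 46 F4 FC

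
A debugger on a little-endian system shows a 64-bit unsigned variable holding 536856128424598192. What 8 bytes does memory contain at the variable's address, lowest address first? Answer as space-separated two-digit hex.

B0 5A 3D EE CD 4B 73 07

536856128424598192 in hexadecimal, padded to 64 bits, is 0x07734BCDEE3D5AB0.
Split into bytes (most-significant first): 07 73 4B CD EE 3D 5A B0.
Little-endian: lowest address holds the least-significant byte.
So at ascending addresses the bytes are B0 5A 3D EE CD 4B 73 07.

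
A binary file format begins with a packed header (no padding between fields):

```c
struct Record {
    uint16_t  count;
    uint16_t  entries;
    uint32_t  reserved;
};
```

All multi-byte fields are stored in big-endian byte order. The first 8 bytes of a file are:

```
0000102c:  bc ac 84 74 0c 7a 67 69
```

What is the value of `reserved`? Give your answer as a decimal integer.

`reserved` follows `count` (2 B), `entries` (2 B), so it starts at offset 2 + 2 = 4 and occupies 4 bytes.
Bytes at offsets 4..7: 0C 7A 67 69.
Big-endian stores the most-significant byte at the lowest address.
The bytes are already most-significant first: 0x0C7A6769.
0x0C7A6769 = 209348457.

209348457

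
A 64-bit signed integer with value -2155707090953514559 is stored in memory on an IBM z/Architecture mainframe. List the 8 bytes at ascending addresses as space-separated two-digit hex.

Two's complement of -2155707090953514559 in 64 bits: 2155707090953514559 = 0x1DEA9C2D84132E3F; invert → 0xE21563D27BECD1C0; add 1 → 0xE21563D27BECD1C1.
Split into bytes (most-significant first): E2 15 63 D2 7B EC D1 C1.
Big-endian: lowest address holds the most-significant byte.
So the memory order matches the most-significant-first order: E2 15 63 D2 7B EC D1 C1.

E2 15 63 D2 7B EC D1 C1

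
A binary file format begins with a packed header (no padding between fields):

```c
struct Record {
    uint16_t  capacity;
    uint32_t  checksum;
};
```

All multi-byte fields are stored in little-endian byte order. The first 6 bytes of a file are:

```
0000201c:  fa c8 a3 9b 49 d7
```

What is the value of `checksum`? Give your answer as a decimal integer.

3611925411

`checksum` follows `capacity` (2 bytes), so it starts at byte offset 2 and occupies 4 bytes.
Bytes at offsets 2..5: A3 9B 49 D7.
Little-endian: lowest address holds the least-significant byte.
Reassemble most-significant byte first: D7 49 9B A3 → 0xD7499BA3.
0xD7499BA3 = 3611925411.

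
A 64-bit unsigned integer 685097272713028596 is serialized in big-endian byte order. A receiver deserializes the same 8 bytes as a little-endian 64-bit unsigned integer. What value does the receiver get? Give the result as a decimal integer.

685097272713028596 in 64-bit hexadecimal is 0x0981F456F8A623F4.
Stored big-endian, the bytes at ascending addresses are 09 81 F4 56 F8 A6 23 F4.
Read back as little-endian, the first byte is least significant, giving 0xF423A6F856F48109.
0xF423A6F856F48109 = 17592088154980253961.

17592088154980253961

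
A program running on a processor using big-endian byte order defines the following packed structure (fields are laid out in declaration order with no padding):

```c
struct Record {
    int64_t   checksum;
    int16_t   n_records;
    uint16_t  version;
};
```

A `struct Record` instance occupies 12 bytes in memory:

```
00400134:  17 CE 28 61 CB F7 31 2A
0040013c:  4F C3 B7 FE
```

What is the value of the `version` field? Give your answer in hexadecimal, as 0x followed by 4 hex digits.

`version` follows `checksum` (8 B), `n_records` (2 B), so it starts at offset 8 + 2 = 10 and occupies 2 bytes.
Bytes at offsets 10..11: B7 FE.
In big-endian order the high byte comes first in memory.
The bytes are already most-significant first: 0xB7FE.

0xB7FE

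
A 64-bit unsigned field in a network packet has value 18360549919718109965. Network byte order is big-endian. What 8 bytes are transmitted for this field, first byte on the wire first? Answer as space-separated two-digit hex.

18360549919718109965 in hexadecimal, padded to 64 bits, is 0xFECDC6DFA59FF30D.
Split into bytes (most-significant first): FE CD C6 DF A5 9F F3 0D.
Big-endian: lowest address holds the most-significant byte.
So the memory order matches the most-significant-first order: FE CD C6 DF A5 9F F3 0D.

FE CD C6 DF A5 9F F3 0D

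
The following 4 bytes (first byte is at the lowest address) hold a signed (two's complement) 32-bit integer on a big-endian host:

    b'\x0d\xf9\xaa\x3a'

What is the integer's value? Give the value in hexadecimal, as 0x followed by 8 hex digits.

Big-endian: lowest address holds the most-significant byte.
The bytes are already most-significant first: 0x0DF9AA3A.

0x0DF9AA3A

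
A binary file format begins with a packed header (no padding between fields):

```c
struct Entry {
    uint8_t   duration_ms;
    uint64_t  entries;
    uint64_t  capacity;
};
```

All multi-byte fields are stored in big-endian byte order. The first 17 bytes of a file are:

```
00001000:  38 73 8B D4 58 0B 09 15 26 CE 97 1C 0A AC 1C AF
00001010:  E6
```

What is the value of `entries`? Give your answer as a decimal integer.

8325981810731848998

`entries` follows `duration_ms` (1 byte), so it starts at byte offset 1 and occupies 8 bytes.
Bytes at offsets 1..8: 73 8B D4 58 0B 09 15 26.
Big-endian stores the most-significant byte at the lowest address.
The bytes are already most-significant first: 0x738BD4580B091526.
0x738BD4580B091526 = 8325981810731848998.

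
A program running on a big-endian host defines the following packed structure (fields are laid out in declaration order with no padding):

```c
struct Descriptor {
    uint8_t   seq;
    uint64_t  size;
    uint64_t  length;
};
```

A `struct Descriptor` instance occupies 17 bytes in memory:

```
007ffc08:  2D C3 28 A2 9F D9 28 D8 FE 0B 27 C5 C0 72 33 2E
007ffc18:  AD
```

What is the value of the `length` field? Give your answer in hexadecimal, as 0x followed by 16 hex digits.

0x0B27C5C072332EAD

`length` follows `seq` (1 B), `size` (8 B), so it starts at offset 1 + 8 = 9 and occupies 8 bytes.
Bytes at offsets 9..16: 0B 27 C5 C0 72 33 2E AD.
Big-endian stores the most-significant byte at the lowest address.
The bytes are already most-significant first: 0x0B27C5C072332EAD.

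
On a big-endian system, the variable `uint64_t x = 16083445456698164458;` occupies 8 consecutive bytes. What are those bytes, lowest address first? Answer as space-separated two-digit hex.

DF 33 E0 6D DA DD 44 EA

16083445456698164458 in hexadecimal, padded to 64 bits, is 0xDF33E06DDADD44EA.
Split into bytes (most-significant first): DF 33 E0 6D DA DD 44 EA.
Big-endian: lowest address holds the most-significant byte.
So the memory order matches the most-significant-first order: DF 33 E0 6D DA DD 44 EA.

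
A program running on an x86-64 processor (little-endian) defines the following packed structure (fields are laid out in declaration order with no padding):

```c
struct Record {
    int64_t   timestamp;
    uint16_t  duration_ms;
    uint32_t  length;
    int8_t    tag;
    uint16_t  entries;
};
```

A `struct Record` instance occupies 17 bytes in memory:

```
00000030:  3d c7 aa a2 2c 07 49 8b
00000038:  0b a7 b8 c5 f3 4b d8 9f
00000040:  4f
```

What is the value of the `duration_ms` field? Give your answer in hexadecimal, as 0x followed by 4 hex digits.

0xA70B

`duration_ms` follows `timestamp` (8 bytes), so it starts at byte offset 8 and occupies 2 bytes.
Bytes at offsets 8..9: 0B A7.
In little-endian order the low byte comes first in memory.
Reassemble most-significant byte first: A7 0B → 0xA70B.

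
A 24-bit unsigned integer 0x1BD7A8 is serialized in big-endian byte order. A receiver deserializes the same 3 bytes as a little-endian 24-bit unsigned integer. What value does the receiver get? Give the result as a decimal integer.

11065115

Stored big-endian, the bytes at ascending addresses are 1B D7 A8.
Read back as little-endian, the first byte is least significant, giving 0xA8D71B.
0xA8D71B = 11065115.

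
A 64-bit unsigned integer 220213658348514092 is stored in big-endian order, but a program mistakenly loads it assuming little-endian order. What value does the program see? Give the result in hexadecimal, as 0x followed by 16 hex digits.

0x2C6B8DD0275B0E03

220213658348514092 in 64-bit hexadecimal is 0x030E5B27D08D6B2C.
Stored big-endian, the bytes at ascending addresses are 03 0E 5B 27 D0 8D 6B 2C.
Read back as little-endian, the first byte is least significant, giving 0x2C6B8DD0275B0E03.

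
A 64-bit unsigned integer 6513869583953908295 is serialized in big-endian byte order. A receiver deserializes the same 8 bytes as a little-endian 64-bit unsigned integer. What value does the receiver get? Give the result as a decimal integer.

6513869583953908295 in 64-bit hexadecimal is 0x5A65E9DFE8CB5247.
Stored big-endian, the bytes at ascending addresses are 5A 65 E9 DF E8 CB 52 47.
Read back as little-endian, the first byte is least significant, giving 0x4752CBE8DFE9655A.
0x4752CBE8DFE9655A = 5139394325832623450.

5139394325832623450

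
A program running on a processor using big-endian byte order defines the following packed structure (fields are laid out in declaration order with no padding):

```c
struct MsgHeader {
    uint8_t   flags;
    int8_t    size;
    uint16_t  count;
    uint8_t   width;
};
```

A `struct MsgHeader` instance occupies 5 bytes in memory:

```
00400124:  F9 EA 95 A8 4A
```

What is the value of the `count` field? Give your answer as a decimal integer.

`count` follows `flags` (1 B), `size` (1 B), so it starts at offset 1 + 1 = 2 and occupies 2 bytes.
Bytes at offsets 2..3: 95 A8.
Big-endian: lowest address holds the most-significant byte.
The bytes are already most-significant first: 0x95A8.
0x95A8 = 38312.

38312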